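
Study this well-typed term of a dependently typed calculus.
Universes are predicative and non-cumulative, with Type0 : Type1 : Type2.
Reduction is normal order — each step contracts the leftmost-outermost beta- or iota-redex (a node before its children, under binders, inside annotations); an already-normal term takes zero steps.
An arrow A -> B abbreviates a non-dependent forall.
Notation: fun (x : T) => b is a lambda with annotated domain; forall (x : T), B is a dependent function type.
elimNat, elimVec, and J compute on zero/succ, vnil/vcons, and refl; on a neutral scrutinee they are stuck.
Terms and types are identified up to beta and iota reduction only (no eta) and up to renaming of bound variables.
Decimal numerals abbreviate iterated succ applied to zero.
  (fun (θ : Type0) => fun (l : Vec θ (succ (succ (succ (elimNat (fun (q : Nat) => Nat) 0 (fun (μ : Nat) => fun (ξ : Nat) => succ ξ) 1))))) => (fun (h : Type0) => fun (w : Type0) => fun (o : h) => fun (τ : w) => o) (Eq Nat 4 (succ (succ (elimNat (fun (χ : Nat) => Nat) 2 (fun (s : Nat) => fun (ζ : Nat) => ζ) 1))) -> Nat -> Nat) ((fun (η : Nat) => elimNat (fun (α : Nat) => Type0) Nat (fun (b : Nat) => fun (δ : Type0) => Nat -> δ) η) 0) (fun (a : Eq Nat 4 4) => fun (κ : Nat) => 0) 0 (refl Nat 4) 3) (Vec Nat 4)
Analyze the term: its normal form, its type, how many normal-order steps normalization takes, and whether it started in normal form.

normal form:
  fun (θ : Vec (Vec Nat 4) 4) => 0
inferred type:
  Vec (Vec Nat 4) 4 -> Nat
steps to reach normal form (normal order): 11
term was already normal: no
first redex: a beta-redex


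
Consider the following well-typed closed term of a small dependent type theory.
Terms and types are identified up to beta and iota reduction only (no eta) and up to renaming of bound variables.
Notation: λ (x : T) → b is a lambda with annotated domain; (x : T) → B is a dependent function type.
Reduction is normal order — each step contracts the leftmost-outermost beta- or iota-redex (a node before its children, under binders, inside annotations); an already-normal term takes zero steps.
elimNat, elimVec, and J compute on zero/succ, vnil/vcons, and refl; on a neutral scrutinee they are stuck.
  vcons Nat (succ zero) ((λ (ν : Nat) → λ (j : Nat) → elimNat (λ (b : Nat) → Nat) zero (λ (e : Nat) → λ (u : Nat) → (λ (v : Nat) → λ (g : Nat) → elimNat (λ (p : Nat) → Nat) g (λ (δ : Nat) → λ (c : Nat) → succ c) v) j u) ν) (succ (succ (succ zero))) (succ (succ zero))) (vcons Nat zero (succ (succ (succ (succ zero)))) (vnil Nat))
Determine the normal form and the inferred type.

resulting normal form:
  vcons Nat (succ zero) (succ (succ (succ (succ (succ (succ zero)))))) (vcons Nat zero (succ (succ (succ (succ zero)))) (vnil Nat))
inferred type:
  Vec Nat (succ (succ zero))
observation: 39 normal-order steps normalize the term, beginning with a beta-redex.


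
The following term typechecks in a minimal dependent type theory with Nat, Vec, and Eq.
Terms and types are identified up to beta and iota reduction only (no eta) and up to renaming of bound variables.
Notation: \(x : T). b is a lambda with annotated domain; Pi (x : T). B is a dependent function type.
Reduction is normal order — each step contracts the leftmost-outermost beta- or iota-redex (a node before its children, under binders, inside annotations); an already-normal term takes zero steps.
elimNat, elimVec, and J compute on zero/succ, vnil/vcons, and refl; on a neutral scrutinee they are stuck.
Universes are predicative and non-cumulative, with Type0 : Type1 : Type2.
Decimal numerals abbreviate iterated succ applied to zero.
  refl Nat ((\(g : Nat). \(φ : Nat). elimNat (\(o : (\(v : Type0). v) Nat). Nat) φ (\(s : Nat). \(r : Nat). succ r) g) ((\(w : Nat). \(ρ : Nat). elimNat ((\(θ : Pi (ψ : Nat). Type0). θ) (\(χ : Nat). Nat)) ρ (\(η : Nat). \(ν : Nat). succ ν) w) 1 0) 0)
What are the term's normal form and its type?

resulting normal form:
  refl Nat 1
type:
  Eq Nat 1 1
observation: the leftmost-outermost redex is a beta-redex, and normalization takes 13 steps.


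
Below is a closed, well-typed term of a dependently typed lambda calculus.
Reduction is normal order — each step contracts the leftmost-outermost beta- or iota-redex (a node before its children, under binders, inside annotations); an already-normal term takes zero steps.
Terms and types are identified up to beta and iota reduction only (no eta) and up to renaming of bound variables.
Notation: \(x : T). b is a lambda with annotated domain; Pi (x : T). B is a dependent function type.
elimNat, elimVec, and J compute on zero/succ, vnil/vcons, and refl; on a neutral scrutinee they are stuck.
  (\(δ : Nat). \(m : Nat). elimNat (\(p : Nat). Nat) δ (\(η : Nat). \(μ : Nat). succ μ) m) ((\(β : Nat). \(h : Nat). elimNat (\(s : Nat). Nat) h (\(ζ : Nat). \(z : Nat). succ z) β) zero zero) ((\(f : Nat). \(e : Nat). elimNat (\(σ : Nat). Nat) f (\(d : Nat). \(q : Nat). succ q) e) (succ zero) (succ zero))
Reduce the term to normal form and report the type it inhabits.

normal form:
  succ (succ zero)
inferred type:
  Nat
observation: normalization takes exactly 18 steps under the normal-order strategy.


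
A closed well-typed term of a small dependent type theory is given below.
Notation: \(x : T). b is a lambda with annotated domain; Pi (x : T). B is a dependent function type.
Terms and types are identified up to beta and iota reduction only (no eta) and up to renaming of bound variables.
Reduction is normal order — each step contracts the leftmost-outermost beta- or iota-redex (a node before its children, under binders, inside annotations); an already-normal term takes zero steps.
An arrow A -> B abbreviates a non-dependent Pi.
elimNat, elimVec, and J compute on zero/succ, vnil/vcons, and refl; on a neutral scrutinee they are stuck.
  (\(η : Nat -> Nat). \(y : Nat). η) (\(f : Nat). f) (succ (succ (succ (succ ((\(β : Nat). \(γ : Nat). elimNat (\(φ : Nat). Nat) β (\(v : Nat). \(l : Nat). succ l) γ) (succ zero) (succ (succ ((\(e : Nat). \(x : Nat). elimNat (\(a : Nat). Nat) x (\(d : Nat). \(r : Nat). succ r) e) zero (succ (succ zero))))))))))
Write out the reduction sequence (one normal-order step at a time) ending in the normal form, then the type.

normal-order reduction:
  (\(η : Nat -> Nat). \(y : Nat). η) (\(f : Nat). f) (succ (succ (succ (succ ((\(β : Nat). \(γ : Nat). elimNat (\(φ : Nat). Nat) β (\(v : Nat). \(l : Nat). succ l) γ) (succ zero) (succ (succ ((\(e : Nat). \(x : Nat). elimNat (\(a : Nat). Nat) x (\(d : Nat). \(r : Nat). succ r) e) zero (succ (succ zero))))))))))
  ~> (\(η : Nat). \(y : Nat). y) (succ (succ (succ (succ ((\(f : Nat). \(β : Nat). elimNat (\(γ : Nat). Nat) f (\(φ : Nat). \(v : Nat). succ v) β) (succ zero) (succ (succ ((\(l : Nat). \(e : Nat). elimNat (\(x : Nat). Nat) e (\(a : Nat). \(d : Nat). succ d) l) zero (succ (succ zero))))))))))
  ~> \(η : Nat). η
the term's type:
  Nat -> Nat


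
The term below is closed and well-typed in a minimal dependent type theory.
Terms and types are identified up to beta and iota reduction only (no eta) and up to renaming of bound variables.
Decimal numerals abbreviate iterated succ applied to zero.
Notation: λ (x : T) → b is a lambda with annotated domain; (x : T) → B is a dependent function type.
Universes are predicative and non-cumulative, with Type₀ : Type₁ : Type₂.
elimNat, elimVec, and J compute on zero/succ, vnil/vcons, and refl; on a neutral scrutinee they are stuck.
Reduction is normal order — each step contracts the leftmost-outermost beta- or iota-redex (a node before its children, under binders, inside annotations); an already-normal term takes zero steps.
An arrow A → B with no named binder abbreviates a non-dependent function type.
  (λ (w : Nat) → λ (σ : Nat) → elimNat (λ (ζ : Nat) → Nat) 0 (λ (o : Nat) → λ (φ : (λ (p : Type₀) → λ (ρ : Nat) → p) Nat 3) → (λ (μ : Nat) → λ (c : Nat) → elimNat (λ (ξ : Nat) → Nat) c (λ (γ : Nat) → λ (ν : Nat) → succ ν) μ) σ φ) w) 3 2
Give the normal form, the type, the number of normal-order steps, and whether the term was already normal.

resulting normal form:
  6
inferred type:
  Nat
normal-order step count: 39
started in normal form: no
first contracted redex: a beta-redex


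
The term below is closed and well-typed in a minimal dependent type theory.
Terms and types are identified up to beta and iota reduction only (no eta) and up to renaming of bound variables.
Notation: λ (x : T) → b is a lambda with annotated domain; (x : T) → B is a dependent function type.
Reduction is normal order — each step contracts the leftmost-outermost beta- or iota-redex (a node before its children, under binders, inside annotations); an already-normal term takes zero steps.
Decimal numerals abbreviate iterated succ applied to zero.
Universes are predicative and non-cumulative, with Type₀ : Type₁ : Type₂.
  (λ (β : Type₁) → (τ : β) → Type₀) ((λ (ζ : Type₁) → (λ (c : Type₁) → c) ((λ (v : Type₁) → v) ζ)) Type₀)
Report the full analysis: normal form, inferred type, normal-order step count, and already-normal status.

reduced normal form:
  (β : Type₀) → Type₀
inferred type:
  Type₁
steps to reach normal form (normal order): 4
already normal: no
first redex: a beta-redex


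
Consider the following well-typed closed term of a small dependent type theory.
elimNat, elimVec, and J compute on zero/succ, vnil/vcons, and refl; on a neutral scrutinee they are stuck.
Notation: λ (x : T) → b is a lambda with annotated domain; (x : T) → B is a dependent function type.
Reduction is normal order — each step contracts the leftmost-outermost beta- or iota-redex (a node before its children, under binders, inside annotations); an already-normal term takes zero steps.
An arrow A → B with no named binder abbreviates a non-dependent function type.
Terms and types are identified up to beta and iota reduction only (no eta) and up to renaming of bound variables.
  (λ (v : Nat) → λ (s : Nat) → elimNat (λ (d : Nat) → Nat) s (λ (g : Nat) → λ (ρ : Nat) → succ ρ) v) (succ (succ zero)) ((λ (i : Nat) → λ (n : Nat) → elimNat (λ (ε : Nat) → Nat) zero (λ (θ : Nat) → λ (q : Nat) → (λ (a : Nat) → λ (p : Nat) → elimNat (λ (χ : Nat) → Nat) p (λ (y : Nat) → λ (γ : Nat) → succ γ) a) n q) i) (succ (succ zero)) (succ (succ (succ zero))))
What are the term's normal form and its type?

reduced normal form:
  succ (succ (succ (succ (succ (succ (succ (succ zero)))))))
inferred type:
  Nat


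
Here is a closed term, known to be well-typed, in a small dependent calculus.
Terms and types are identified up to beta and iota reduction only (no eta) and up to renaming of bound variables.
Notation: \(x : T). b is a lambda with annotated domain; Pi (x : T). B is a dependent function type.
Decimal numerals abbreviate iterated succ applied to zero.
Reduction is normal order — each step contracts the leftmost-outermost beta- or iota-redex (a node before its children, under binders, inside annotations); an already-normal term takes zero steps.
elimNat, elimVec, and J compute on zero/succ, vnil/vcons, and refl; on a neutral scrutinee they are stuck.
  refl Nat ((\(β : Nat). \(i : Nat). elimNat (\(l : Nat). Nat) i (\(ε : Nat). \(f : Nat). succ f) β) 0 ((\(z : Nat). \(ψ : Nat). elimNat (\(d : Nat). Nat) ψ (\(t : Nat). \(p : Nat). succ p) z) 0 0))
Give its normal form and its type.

normal form:
  refl Nat 0
type:
  Eq Nat 0 0
observation: reduction starts at a beta-redex, and 6 normal-order steps reach the normal form.


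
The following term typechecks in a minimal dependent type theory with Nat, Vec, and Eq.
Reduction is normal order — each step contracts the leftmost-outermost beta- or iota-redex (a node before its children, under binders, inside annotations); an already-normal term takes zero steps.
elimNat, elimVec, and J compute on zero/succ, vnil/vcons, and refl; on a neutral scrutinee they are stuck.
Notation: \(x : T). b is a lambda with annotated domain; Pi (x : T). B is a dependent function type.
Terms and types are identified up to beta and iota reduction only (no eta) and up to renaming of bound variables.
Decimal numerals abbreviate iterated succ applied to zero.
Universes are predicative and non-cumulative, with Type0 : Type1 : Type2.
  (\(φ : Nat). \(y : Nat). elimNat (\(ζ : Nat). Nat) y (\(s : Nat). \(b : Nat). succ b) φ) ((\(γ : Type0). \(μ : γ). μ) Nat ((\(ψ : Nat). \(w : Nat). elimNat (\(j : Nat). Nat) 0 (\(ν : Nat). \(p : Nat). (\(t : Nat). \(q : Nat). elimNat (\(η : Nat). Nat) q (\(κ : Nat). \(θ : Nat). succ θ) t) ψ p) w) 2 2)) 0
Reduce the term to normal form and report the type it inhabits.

normal form:
  4
inferred type:
  Nat


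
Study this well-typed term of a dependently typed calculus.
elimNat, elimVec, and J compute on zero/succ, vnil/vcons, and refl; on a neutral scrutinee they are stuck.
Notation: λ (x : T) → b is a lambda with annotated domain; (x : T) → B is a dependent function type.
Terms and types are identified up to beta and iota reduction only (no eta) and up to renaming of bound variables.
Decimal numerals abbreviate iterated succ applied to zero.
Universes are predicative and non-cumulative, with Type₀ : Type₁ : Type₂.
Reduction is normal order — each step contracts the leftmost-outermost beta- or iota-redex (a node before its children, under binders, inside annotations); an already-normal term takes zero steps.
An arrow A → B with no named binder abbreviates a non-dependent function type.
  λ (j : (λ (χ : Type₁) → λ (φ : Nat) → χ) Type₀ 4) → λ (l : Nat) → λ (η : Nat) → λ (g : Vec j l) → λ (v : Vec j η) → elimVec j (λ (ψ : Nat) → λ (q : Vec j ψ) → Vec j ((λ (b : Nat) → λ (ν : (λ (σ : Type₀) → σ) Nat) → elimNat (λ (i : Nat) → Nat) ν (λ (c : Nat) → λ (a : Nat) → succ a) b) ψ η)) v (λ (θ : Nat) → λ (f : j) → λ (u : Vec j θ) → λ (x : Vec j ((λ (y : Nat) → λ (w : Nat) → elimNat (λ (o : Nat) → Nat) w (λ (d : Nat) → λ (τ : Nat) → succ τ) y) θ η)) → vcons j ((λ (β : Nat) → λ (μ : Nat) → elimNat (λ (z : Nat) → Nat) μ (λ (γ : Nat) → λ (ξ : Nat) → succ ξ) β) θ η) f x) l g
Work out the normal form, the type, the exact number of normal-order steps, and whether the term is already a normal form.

resulting normal form:
  λ (j : Type₀) → λ (χ : Nat) → λ (φ : Nat) → λ (l : Vec j χ) → λ (η : Vec j φ) → elimVec j (λ (g : Nat) → λ (v : Vec j g) → Vec j (elimNat (λ (ψ : Nat) → Nat) φ (λ (q : Nat) → λ (b : Nat) → succ b) g)) η (λ (ν : Nat) → λ (σ : j) → λ (i : Vec j ν) → λ (c : Vec j (elimNat (λ (a : Nat) → Nat) φ (λ (θ : Nat) → λ (f : Nat) → succ f) ν)) → vcons j (elimNat (λ (u : Nat) → Nat) φ (λ (x : Nat) → λ (y : Nat) → succ y) ν) σ c) χ l
inferred type:
  (j : Type₀) → (χ : Nat) → (φ : Nat) → Vec j χ → Vec j φ → Vec j (elimNat (λ (l : Nat) → Nat) φ (λ (η : Nat) → λ (g : Nat) → succ g) χ)
steps to reach normal form (normal order): 8
already normal: no
first redex: a beta-redex


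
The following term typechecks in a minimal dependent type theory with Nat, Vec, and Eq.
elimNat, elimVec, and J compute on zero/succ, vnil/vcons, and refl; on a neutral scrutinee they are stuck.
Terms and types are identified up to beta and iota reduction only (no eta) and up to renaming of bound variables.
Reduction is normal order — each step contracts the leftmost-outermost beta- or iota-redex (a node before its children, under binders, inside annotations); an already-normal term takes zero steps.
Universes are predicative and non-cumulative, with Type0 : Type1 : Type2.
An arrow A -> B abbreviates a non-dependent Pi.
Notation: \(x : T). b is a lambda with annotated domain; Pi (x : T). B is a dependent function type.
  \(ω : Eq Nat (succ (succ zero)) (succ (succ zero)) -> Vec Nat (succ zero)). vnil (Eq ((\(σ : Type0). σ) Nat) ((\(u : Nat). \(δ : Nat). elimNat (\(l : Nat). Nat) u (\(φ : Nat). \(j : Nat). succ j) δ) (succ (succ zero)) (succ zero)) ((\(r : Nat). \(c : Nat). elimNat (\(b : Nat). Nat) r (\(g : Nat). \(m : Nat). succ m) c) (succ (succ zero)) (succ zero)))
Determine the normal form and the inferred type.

reduced normal form:
  \(ω : Eq Nat (succ (succ zero)) (succ (succ zero)) -> Vec Nat (succ zero)). vnil (Eq Nat (succ (succ (succ zero))) (succ (succ (succ zero))))
the term's type:
  (Eq Nat (succ (succ zero)) (succ (succ zero)) -> Vec Nat (succ zero)) -> Vec (Eq Nat (succ (succ (succ zero))) (succ (succ (succ zero)))) zero
observation: the leftmost-outermost redex is a beta-redex, and normalization takes 13 steps.


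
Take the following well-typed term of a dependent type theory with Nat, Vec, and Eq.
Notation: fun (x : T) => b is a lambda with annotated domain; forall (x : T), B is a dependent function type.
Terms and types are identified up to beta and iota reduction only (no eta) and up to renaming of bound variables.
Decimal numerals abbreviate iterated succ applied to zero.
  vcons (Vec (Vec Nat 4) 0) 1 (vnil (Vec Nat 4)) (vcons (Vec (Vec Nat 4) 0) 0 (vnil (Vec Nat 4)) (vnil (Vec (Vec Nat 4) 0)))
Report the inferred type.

inferred type:
  Vec (Vec (Vec Nat 4) 0) 2


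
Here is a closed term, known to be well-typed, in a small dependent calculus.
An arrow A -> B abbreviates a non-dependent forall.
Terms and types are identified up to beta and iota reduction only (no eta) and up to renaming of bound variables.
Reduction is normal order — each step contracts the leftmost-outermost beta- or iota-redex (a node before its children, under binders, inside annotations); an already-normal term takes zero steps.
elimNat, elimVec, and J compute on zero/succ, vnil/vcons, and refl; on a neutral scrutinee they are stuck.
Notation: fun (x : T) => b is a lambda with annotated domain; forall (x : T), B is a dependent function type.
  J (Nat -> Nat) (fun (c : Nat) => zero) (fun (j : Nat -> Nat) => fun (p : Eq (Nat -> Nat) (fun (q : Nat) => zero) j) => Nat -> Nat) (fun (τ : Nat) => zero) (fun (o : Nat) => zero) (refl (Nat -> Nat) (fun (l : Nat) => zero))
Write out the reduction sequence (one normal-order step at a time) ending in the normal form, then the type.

normal-order reduction:
  J (Nat -> Nat) (fun (c : Nat) => zero) (fun (j : Nat -> Nat) => fun (p : Eq (Nat -> Nat) (fun (q : Nat) => zero) j) => Nat -> Nat) (fun (τ : Nat) => zero) (fun (o : Nat) => zero) (refl (Nat -> Nat) (fun (l : Nat) => zero))
  ~> fun (c : Nat) => zero
type:
  Nat -> Nat


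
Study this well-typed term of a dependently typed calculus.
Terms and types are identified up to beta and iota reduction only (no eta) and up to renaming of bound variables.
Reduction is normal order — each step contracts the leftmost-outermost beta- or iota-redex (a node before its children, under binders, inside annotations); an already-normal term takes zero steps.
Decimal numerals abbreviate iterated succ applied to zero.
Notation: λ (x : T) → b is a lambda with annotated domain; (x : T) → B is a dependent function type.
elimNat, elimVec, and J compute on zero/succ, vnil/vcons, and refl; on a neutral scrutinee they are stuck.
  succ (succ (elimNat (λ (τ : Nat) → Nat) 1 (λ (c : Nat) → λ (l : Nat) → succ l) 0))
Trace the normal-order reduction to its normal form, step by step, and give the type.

normal-order reduction:
  succ (succ (elimNat (λ (τ : Nat) → Nat) 1 (λ (c : Nat) → λ (l : Nat) → succ l) 0))
  ~> 3
the term's type:
  Nat


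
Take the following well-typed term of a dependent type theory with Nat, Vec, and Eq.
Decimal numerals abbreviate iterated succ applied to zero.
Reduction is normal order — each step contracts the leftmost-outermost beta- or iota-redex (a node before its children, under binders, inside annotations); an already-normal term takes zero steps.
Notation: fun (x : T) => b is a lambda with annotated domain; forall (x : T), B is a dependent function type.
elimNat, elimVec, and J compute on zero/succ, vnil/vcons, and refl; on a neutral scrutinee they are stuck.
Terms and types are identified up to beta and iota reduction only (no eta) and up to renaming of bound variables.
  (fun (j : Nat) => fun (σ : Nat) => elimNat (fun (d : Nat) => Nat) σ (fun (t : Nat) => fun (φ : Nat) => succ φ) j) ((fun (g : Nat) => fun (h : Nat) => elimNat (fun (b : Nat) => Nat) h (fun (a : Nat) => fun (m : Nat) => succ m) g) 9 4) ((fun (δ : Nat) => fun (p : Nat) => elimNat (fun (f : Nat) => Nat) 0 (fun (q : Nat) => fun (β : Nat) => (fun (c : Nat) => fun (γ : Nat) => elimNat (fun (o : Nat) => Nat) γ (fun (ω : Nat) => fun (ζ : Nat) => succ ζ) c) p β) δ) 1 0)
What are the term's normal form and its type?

resulting normal form:
  13
the term's type:
  Nat


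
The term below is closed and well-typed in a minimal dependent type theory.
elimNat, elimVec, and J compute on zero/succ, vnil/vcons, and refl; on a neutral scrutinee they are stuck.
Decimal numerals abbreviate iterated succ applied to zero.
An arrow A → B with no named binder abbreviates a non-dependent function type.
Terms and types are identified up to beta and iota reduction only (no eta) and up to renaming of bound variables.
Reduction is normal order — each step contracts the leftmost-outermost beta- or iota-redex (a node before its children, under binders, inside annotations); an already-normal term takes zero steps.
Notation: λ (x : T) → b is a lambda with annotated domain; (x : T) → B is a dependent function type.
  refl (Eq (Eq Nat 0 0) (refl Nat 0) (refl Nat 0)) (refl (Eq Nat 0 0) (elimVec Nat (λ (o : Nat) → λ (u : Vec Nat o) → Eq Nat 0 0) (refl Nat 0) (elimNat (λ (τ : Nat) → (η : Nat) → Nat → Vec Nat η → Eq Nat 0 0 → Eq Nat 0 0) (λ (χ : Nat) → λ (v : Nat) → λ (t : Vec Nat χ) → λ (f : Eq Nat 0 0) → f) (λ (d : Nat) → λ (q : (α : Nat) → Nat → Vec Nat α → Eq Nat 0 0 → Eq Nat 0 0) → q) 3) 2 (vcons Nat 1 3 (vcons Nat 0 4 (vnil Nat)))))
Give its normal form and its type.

resulting normal form:
  refl (Eq (Eq Nat 0 0) (refl Nat 0) (refl Nat 0)) (refl (Eq Nat 0 0) (refl Nat 0))
the term's type:
  Eq (Eq (Eq Nat 0 0) (refl Nat 0) (refl Nat 0)) (refl (Eq Nat 0 0) (refl Nat 0)) (refl (Eq Nat 0 0) (refl Nat 0))


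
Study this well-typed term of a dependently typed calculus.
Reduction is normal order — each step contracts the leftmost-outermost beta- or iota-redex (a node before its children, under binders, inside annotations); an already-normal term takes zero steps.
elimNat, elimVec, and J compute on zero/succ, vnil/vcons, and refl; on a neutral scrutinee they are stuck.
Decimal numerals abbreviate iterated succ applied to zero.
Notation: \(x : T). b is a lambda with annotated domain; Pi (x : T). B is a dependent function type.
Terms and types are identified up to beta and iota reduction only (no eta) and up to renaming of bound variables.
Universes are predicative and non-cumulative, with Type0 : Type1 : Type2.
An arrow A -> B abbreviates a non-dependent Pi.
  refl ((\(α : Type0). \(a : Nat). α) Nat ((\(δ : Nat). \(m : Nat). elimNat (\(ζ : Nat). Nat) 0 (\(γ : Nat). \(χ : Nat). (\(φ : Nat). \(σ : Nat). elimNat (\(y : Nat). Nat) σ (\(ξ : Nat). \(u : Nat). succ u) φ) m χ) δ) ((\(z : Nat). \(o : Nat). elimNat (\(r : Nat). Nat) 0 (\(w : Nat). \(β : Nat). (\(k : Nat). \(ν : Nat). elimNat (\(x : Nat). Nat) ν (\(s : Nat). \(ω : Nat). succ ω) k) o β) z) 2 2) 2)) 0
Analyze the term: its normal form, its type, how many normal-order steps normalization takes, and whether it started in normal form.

normal form:
  refl Nat 0
the term's type:
  Eq Nat 0 0
steps to reach normal form (normal order): 2
term was already normal: no
first redex: a beta-redex


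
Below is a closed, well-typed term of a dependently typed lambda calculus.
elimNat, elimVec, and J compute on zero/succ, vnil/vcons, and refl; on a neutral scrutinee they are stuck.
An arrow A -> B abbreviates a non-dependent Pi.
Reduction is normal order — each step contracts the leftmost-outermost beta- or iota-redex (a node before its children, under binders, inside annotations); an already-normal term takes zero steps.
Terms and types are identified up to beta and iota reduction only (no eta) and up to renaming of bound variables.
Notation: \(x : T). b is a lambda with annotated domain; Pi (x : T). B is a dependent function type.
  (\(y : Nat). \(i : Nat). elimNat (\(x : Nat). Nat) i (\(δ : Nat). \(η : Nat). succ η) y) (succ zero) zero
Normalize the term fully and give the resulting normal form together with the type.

normal form:
  succ zero
inferred type:
  Nat


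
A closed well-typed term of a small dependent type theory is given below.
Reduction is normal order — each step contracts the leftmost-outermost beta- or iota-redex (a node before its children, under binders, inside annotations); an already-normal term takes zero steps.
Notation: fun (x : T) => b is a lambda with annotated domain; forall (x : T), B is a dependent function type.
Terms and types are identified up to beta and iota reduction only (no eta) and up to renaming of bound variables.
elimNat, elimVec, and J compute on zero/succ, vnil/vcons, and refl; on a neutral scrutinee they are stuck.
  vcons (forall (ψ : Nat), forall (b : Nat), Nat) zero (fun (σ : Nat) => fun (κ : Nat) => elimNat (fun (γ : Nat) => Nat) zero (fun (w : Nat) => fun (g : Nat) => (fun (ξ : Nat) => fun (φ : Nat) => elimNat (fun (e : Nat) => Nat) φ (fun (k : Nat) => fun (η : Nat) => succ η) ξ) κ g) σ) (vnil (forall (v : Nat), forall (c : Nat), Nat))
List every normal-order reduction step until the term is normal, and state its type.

reduction (normal order):
  vcons (forall (ψ : Nat), forall (b : Nat), Nat) zero (fun (σ : Nat) => fun (κ : Nat) => elimNat (fun (γ : Nat) => Nat) zero (fun (w : Nat) => fun (g : Nat) => (fun (ξ : Nat) => fun (φ : Nat) => elimNat (fun (e : Nat) => Nat) φ (fun (k : Nat) => fun (η : Nat) => succ η) ξ) κ g) σ) (vnil (forall (v : Nat), forall (c : Nat), Nat))
  ~> vcons (forall (ψ : Nat), forall (b : Nat), Nat) zero (fun (σ : Nat) => fun (κ : Nat) => elimNat (fun (γ : Nat) => Nat) zero (fun (w : Nat) => fun (g : Nat) => (fun (ξ : Nat) => elimNat (fun (φ : Nat) => Nat) ξ (fun (e : Nat) => fun (k : Nat) => succ k) κ) g) σ) (vnil (forall (η : Nat), forall (v : Nat), Nat))
  ~> vcons (forall (ψ : Nat), forall (b : Nat), Nat) zero (fun (σ : Nat) => fun (κ : Nat) => elimNat (fun (γ : Nat) => Nat) zero (fun (w : Nat) => fun (g : Nat) => elimNat (fun (ξ : Nat) => Nat) g (fun (φ : Nat) => fun (e : Nat) => succ e) κ) σ) (vnil (forall (k : Nat), forall (η : Nat), Nat))
type:
  Vec (forall (ψ : Nat), forall (b : Nat), Nat) (succ zero)


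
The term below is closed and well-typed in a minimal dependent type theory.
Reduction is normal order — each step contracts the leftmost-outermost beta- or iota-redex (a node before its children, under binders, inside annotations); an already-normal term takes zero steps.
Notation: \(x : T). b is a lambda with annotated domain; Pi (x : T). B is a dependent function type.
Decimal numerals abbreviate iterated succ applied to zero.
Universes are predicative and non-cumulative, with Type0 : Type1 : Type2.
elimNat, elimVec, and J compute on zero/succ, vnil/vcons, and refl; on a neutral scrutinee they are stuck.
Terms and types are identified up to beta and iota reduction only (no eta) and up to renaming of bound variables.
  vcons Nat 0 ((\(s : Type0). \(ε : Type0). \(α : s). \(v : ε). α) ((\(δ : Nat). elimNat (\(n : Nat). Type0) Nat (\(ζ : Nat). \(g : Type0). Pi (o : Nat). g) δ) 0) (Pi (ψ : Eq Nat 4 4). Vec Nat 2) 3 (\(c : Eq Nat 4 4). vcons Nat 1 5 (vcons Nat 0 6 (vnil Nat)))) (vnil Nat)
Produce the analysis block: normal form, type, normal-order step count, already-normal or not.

reduced normal form:
  vcons Nat 0 3 (vnil Nat)
inferred type:
  Vec Nat 1
normal-order step count: 4
already normal: no
first contracted redex: a beta-redex


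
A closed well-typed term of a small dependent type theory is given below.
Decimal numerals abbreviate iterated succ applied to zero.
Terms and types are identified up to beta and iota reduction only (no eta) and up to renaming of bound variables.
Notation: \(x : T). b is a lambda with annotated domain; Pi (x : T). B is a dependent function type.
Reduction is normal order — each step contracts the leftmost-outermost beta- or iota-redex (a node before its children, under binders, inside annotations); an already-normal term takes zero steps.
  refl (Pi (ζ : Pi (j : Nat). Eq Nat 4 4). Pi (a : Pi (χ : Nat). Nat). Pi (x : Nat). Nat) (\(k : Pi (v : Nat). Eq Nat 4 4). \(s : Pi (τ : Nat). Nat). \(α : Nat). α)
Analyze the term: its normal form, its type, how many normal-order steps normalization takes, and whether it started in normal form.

normal form:
  refl (Pi (ζ : Pi (j : Nat). Eq Nat 4 4). Pi (a : Pi (χ : Nat). Nat). Pi (x : Nat). Nat) (\(k : Pi (v : Nat). Eq Nat 4 4). \(s : Pi (τ : Nat). Nat). \(α : Nat). α)
the term's type:
  Eq (Pi (ζ : Pi (j : Nat). Eq Nat 4 4). Pi (a : Pi (χ : Nat). Nat). Pi (x : Nat). Nat) (\(k : Pi (v : Nat). Eq Nat 4 4). \(s : Pi (τ : Nat). Nat). \(α : Nat). α) (\(γ : Pi (δ : Nat). Eq Nat 4 4). \(c : Pi (m : Nat). Nat). \(ξ : Nat). ξ)
steps to reach normal form (normal order): 0
term was already normal: yes


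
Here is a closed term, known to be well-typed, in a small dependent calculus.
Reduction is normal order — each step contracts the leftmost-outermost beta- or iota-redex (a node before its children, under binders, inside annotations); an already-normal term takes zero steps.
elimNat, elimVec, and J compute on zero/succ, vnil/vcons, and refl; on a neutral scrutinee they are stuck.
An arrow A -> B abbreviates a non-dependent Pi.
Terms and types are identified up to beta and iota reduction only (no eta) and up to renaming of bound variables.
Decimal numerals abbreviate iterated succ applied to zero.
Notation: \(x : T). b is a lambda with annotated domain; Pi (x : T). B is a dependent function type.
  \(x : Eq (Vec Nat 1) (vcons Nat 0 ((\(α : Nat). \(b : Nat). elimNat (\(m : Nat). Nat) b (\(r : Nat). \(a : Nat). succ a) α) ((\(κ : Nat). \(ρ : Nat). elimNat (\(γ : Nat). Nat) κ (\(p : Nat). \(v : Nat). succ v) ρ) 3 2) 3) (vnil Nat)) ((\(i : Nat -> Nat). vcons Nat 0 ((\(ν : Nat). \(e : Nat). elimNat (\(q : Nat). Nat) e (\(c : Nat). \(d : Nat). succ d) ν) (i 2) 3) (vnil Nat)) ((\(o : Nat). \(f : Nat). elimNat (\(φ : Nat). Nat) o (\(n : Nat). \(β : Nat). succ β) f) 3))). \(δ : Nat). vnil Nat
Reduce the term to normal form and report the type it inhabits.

reduced normal form:
  \(x : Eq (Vec Nat 1) (vcons Nat 0 8 (vnil Nat)) (vcons Nat 0 8 (vnil Nat))). \(α : Nat). vnil Nat
inferred type:
  Eq (Vec Nat 1) (vcons Nat 0 8 (vnil Nat)) (vcons Nat 0 8 (vnil Nat)) -> Nat -> Vec Nat 0
observation: the leftmost-outermost redex is a beta-redex, and normalization takes 55 steps.


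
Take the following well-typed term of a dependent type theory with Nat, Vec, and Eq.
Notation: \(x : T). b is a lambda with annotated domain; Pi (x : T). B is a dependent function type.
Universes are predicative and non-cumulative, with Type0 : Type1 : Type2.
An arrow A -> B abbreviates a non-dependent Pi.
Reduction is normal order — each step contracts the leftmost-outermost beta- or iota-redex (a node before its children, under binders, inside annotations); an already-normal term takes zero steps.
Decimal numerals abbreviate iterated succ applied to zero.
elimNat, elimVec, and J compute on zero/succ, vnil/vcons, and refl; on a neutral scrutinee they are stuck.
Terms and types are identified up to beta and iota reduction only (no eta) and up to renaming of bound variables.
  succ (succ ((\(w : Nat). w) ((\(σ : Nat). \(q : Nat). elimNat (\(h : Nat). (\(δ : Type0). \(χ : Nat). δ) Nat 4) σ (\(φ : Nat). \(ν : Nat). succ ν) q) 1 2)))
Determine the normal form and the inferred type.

resulting normal form:
  5
type:
  Nat
observation: the first redex contracted is a beta-redex; the normal form is reached in 10 normal-order steps.


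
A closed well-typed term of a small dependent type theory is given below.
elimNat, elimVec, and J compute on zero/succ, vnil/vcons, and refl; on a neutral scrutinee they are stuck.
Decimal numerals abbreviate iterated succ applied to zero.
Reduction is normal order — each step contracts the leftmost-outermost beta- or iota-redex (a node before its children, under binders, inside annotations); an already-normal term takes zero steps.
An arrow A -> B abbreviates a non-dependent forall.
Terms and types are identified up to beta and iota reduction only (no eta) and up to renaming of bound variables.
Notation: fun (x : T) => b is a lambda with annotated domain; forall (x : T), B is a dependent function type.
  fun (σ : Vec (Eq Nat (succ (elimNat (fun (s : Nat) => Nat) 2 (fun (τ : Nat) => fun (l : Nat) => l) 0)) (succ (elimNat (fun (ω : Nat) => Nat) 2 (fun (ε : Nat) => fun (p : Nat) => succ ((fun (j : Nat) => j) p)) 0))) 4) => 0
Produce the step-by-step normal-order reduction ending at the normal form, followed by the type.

reduction (normal order):
  fun (σ : Vec (Eq Nat (succ (elimNat (fun (s : Nat) => Nat) 2 (fun (τ : Nat) => fun (l : Nat) => l) 0)) (succ (elimNat (fun (ω : Nat) => Nat) 2 (fun (ε : Nat) => fun (p : Nat) => succ ((fun (j : Nat) => j) p)) 0))) 4) => 0
  ~> fun (σ : Vec (Eq Nat 3 (succ (elimNat (fun (s : Nat) => Nat) 2 (fun (τ : Nat) => fun (l : Nat) => succ ((fun (ω : Nat) => ω) l)) 0))) 4) => 0
  ~> fun (σ : Vec (Eq Nat 3 3) 4) => 0
inferred type:
  Vec (Eq Nat 3 3) 4 -> Nat


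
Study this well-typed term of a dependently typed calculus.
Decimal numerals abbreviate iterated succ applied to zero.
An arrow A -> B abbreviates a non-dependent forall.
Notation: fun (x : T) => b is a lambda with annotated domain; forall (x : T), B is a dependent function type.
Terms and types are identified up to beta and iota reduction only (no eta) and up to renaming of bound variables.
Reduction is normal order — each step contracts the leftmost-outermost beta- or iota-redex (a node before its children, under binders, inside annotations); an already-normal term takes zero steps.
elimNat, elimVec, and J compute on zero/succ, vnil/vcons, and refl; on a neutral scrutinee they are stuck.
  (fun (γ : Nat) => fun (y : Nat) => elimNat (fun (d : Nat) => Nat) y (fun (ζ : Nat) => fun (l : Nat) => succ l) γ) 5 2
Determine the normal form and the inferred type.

normal form:
  7
type:
  Nat
observation: contracting a beta-redex first, the term normalizes in 18 steps.


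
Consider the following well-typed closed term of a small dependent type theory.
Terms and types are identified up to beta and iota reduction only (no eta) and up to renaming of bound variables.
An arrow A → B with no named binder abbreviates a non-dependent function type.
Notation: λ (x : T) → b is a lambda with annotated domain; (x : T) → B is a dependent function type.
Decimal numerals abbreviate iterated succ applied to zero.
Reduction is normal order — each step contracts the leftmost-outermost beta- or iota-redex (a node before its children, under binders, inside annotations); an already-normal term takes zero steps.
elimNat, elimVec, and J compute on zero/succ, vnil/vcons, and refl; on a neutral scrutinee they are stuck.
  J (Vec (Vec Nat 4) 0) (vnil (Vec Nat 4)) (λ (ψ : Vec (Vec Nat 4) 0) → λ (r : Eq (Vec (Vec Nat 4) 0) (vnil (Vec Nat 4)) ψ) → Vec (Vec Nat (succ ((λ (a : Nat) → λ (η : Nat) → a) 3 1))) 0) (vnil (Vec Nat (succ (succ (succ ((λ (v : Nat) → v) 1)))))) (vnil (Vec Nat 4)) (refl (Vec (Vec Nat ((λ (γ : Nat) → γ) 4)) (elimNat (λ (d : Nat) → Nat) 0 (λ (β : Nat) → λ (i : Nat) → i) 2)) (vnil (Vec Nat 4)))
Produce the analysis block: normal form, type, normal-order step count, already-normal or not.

normal form:
  vnil (Vec Nat 4)
the term's type:
  Vec (Vec Nat 4) 0
steps to reach normal form (normal order): 2
started in normal form: no
first redex: a J iota-redex


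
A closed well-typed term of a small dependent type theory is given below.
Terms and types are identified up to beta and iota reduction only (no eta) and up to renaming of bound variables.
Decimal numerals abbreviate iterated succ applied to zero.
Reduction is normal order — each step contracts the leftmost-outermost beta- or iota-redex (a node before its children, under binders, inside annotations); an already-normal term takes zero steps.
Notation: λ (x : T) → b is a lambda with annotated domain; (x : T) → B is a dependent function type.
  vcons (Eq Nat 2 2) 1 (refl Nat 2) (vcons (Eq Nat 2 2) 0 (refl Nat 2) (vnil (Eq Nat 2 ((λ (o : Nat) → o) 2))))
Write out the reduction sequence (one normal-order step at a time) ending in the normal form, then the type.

reduction (normal order):
  vcons (Eq Nat 2 2) 1 (refl Nat 2) (vcons (Eq Nat 2 2) 0 (refl Nat 2) (vnil (Eq Nat 2 ((λ (o : Nat) → o) 2))))
  ~> vcons (Eq Nat 2 2) 1 (refl Nat 2) (vcons (Eq Nat 2 2) 0 (refl Nat 2) (vnil (Eq Nat 2 2)))
inferred type:
  Vec (Eq Nat 2 2) 2


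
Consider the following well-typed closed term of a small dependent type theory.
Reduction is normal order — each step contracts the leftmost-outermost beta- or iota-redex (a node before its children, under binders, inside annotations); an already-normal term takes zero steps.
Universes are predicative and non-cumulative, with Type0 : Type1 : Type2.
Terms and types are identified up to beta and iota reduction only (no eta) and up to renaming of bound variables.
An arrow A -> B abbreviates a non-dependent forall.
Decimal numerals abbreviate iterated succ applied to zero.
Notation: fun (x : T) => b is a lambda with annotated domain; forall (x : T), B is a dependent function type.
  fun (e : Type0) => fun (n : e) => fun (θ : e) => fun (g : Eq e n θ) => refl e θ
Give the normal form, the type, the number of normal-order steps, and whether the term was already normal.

reduced normal form:
  fun (e : Type0) => fun (n : e) => fun (θ : e) => fun (g : Eq e n θ) => refl e θ
inferred type:
  forall (e : Type0), forall (n : e), forall (θ : e), Eq e n θ -> Eq e θ θ
steps to reach normal form (normal order): 0
term was already normal: yes


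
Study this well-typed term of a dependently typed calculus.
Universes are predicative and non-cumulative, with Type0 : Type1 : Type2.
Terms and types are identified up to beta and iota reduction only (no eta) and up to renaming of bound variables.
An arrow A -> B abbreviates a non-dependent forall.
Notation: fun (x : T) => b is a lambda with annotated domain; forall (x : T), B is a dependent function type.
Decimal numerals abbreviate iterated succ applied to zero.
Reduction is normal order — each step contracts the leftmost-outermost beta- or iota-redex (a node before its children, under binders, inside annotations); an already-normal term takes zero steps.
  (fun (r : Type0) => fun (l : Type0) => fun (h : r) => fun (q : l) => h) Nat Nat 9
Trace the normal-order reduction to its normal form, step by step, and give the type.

normal-order reduction:
  (fun (r : Type0) => fun (l : Type0) => fun (h : r) => fun (q : l) => h) Nat Nat 9
  ~> (fun (r : Type0) => fun (l : Nat) => fun (h : r) => l) Nat 9
  ~> (fun (r : Nat) => fun (l : Nat) => r) 9
  ~> fun (r : Nat) => 9
type:
  Nat -> Nat


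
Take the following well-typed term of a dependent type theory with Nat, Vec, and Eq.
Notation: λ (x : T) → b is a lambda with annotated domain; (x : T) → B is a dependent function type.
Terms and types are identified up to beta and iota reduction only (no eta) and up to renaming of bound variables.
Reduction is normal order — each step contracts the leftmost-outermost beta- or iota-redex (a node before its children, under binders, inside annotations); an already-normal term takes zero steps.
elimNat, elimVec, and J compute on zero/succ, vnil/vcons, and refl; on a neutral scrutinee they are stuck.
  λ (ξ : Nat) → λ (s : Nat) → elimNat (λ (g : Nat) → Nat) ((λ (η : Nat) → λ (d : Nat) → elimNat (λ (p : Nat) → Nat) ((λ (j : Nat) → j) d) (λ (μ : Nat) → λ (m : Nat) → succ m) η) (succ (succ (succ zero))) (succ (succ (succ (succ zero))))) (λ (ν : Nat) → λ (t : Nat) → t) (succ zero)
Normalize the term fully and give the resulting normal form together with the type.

resulting normal form:
  λ (ξ : Nat) → λ (s : Nat) → succ (succ (succ (succ (succ (succ (succ zero))))))
inferred type:
  (ξ : Nat) → (s : Nat) → Nat
observation: the first redex contracted is an elimNat iota-redex; the normal form is reached in 17 normal-order steps.
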